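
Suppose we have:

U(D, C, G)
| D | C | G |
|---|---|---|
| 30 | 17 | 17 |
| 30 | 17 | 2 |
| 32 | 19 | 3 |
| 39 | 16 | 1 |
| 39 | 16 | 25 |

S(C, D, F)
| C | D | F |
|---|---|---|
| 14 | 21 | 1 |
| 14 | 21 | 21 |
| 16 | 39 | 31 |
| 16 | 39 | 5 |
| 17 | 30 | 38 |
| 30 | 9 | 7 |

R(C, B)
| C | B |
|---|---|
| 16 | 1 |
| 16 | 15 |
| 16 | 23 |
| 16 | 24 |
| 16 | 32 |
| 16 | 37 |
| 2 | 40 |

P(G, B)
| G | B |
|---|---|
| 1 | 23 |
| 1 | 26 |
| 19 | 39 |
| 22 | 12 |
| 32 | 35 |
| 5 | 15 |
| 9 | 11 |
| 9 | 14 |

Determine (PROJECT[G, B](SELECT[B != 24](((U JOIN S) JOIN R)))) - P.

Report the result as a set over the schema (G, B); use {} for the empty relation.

{(1, 1), (1, 15), (1, 32), (1, 37), (25, 1), (25, 15), (25, 23), (25, 32), (25, 37)}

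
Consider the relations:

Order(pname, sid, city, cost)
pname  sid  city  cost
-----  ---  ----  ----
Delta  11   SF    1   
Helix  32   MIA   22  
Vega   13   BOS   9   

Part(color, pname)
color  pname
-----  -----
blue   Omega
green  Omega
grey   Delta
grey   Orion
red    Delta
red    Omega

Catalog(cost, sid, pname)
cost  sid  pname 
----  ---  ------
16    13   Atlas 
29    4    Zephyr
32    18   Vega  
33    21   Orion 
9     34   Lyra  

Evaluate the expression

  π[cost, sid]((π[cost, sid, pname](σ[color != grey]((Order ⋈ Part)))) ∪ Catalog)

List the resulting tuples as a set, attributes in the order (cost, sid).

{(1, 11), (16, 13), (29, 4), (32, 18), (33, 21), (9, 34)}

Natural join on pname: {(Delta, 11, SF, 1, grey), (Delta, 11, SF, 1, red)}
Filtering on color != grey leaves {(Delta, 11, SF, 1, red)}.
π_{cost, sid, pname} gives {(1, 11, Delta)}.
Union: {(1, 11, Delta)} with {(16, 13, Atlas), (29, 4, Zephyr), (32, 18, Vega), (33, 21, Orion), (9, 34, Lyra)} → {(1, 11, Delta), (16, 13, Atlas), (29, 4, Zephyr), (32, 18, Vega), (33, 21, Orion), (9, 34, Lyra)}
π_{cost, sid} gives {(1, 11), (16, 13), (29, 4), (32, 18), (33, 21), (9, 34)}.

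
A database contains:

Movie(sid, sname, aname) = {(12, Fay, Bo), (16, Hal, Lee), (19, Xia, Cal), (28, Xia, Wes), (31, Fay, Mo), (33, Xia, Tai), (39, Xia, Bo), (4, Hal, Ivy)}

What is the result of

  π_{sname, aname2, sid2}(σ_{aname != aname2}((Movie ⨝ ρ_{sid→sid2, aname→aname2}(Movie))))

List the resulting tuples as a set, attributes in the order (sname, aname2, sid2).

ρ[sid→sid2, aname→aname2]: schema becomes (sid2, sname, aname2); tuples unchanged.
Joining Movie and ρ_{sid→sid2, aname→aname2}(Movie) on sname yields {(12, Fay, Bo, 12, Bo), (12, Fay, Bo, 31, Mo), (16, Hal, Lee, 16, Lee), (16, Hal, Lee, 4, Ivy), (19, Xia, Cal, 19, Cal), (19, Xia, Cal, 28, Wes), (19, Xia, Cal, 33, Tai), (19, Xia, Cal, 39, Bo), (28, Xia, Wes, 19, Cal), (28, Xia, Wes, 28, Wes), (28, Xia, Wes, 33, Tai), (28, Xia, Wes, 39, Bo), (31, Fay, Mo, 12, Bo), (31, Fay, Mo, 31, Mo), (33, Xia, Tai, 19, Cal), (33, Xia, Tai, 28, Wes), (33, Xia, Tai, 33, Tai), (33, Xia, Tai, 39, Bo), (39, Xia, Bo, 19, Cal), (39, Xia, Bo, 28, Wes), (39, Xia, Bo, 33, Tai), (39, Xia, Bo, 39, Bo), (4, Hal, Ivy, 16, Lee), (4, Hal, Ivy, 4, Ivy)}.
Filtering on aname != aname2 leaves {(12, Fay, Bo, 31, Mo), (16, Hal, Lee, 4, Ivy), (19, Xia, Cal, 28, Wes), (19, Xia, Cal, 33, Tai), (19, Xia, Cal, 39, Bo), (28, Xia, Wes, 19, Cal), (28, Xia, Wes, 33, Tai), (28, Xia, Wes, 39, Bo), (31, Fay, Mo, 12, Bo), (33, Xia, Tai, 19, Cal), (33, Xia, Tai, 28, Wes), (33, Xia, Tai, 39, Bo), (39, Xia, Bo, 19, Cal), (39, Xia, Bo, 28, Wes), (39, Xia, Bo, 33, Tai), (4, Hal, Ivy, 16, Lee)}.
π[sname, aname2, sid2]: project onto (sname, aname2, sid2) (8 duplicate(s) eliminated) → {(Fay, Bo, 12), (Fay, Mo, 31), (Hal, Ivy, 4), (Hal, Lee, 16), (Xia, Bo, 39), (Xia, Cal, 19), (Xia, Tai, 33), (Xia, Wes, 28)}

{(Fay, Bo, 12), (Fay, Mo, 31), (Hal, Ivy, 4), (Hal, Lee, 16), (Xia, Bo, 39), (Xia, Cal, 19), (Xia, Tai, 33), (Xia, Wes, 28)}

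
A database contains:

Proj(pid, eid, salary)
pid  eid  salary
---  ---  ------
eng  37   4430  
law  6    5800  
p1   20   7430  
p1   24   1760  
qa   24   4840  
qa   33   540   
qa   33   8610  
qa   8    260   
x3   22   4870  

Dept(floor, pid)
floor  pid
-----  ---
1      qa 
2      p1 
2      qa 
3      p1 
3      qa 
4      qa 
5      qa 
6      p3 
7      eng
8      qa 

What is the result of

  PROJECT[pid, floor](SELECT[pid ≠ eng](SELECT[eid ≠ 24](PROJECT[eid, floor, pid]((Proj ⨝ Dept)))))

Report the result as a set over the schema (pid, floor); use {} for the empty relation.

Proj ⋈ Dept (natural join on pid): {(eng, 37, 4430, 7), (p1, 20, 7430, 2), (p1, 20, 7430, 3), (p1, 24, 1760, 2), (p1, 24, 1760, 3), (qa, 24, 4840, 1), (qa, 24, 4840, 2), (qa, 24, 4840, 3), (qa, 24, 4840, 4), (qa, 24, 4840, 5), (qa, 24, 4840, 8), (qa, 33, 540, 1), (qa, 33, 540, 2), (qa, 33, 540, 3), (qa, 33, 540, 4), (qa, 33, 540, 5), (qa, 33, 540, 8), (qa, 33, 8610, 1), (qa, 33, 8610, 2), (qa, 33, 8610, 3), (qa, 33, 8610, 4), (qa, 33, 8610, 5), (qa, 33, 8610, 8), (qa, 8, 260, 1), (qa, 8, 260, 2), (qa, 8, 260, 3), (qa, 8, 260, 4), (qa, 8, 260, 5), (qa, 8, 260, 8)}
π[eid, floor, pid]: project onto (eid, floor, pid) (6 duplicate(s) eliminated) → {(20, 2, p1), (20, 3, p1), (24, 1, qa), (24, 2, p1), (24, 2, qa), (24, 3, p1), (24, 3, qa), (24, 4, qa), (24, 5, qa), (24, 8, qa), (33, 1, qa), (33, 2, qa), (33, 3, qa), (33, 4, qa), (33, 5, qa), (33, 8, qa), (37, 7, eng), (8, 1, qa), (8, 2, qa), (8, 3, qa), (8, 4, qa), (8, 5, qa), (8, 8, qa)}
σ[eid ≠ 24]: keep tuples satisfying eid ≠ 24 → {(20, 2, p1), (20, 3, p1), (33, 1, qa), (33, 2, qa), (33, 3, qa), (33, 4, qa), (33, 5, qa), (33, 8, qa), (37, 7, eng), (8, 1, qa), (8, 2, qa), (8, 3, qa), (8, 4, qa), (8, 5, qa), (8, 8, qa)}
σ[pid ≠ eng]: keep tuples satisfying pid ≠ eng → {(20, 2, p1), (20, 3, p1), (33, 1, qa), (33, 2, qa), (33, 3, qa), (33, 4, qa), (33, 5, qa), (33, 8, qa), (8, 1, qa), (8, 2, qa), (8, 3, qa), (8, 4, qa), (8, 5, qa), (8, 8, qa)}
π[pid, floor]: project onto (pid, floor) (6 duplicate(s) eliminated) → {(p1, 2), (p1, 3), (qa, 1), (qa, 2), (qa, 3), (qa, 4), (qa, 5), (qa, 8)}

{(p1, 2), (p1, 3), (qa, 1), (qa, 2), (qa, 3), (qa, 4), (qa, 5), (qa, 8)}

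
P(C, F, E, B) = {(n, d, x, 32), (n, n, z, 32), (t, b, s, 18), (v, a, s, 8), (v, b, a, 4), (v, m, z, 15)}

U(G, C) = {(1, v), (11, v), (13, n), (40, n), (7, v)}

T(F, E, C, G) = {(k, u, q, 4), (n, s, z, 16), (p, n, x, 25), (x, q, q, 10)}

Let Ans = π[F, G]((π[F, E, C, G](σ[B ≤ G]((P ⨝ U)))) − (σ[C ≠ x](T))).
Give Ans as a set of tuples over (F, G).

{(a, 11), (b, 11), (b, 7), (d, 40), (n, 40)}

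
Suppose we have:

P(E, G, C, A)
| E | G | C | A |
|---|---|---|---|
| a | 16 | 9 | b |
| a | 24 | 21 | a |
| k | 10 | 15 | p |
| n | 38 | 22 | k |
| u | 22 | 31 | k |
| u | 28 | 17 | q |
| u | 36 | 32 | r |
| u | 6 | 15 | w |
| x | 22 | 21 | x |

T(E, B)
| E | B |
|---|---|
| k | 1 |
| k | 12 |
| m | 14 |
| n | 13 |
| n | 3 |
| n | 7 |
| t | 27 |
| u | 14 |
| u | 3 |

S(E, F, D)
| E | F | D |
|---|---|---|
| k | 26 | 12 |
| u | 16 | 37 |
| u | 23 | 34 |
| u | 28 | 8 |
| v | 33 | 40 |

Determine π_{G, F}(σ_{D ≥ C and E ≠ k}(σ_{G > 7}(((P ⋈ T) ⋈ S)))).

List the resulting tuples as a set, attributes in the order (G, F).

{(22, 16), (22, 23), (28, 16), (28, 23), (36, 16), (36, 23)}

P ⋈ T (natural join on E): {(k, 10, 15, p, 1), (k, 10, 15, p, 12), (n, 38, 22, k, 13), (n, 38, 22, k, 3), (n, 38, 22, k, 7), (u, 22, 31, k, 14), (u, 22, 31, k, 3), (u, 28, 17, q, 14), (u, 28, 17, q, 3), (u, 36, 32, r, 14), (u, 36, 32, r, 3), (u, 6, 15, w, 14), (u, 6, 15, w, 3)}
(P ⋈ T) ⋈ S (natural join on E): {(k, 10, 15, p, 1, 26, 12), (k, 10, 15, p, 12, 26, 12), (u, 22, 31, k, 14, 16, 37), (u, 22, 31, k, 14, 23, 34), (u, 22, 31, k, 14, 28, 8), (u, 22, 31, k, 3, 16, 37), (u, 22, 31, k, 3, 23, 34), (u, 22, 31, k, 3, 28, 8), (u, 28, 17, q, 14, 16, 37), (u, 28, 17, q, 14, 23, 34), (u, 28, 17, q, 14, 28, 8), (u, 28, 17, q, 3, 16, 37), (u, 28, 17, q, 3, 23, 34), (u, 28, 17, q, 3, 28, 8), (u, 36, 32, r, 14, 16, 37), (u, 36, 32, r, 14, 23, 34), (u, 36, 32, r, 14, 28, 8), (u, 36, 32, r, 3, 16, 37), (u, 36, 32, r, 3, 23, 34), (u, 36, 32, r, 3, 28, 8), (u, 6, 15, w, 14, 16, 37), (u, 6, 15, w, 14, 23, 34), (u, 6, 15, w, 14, 28, 8), (u, 6, 15, w, 3, 16, 37), (u, 6, 15, w, 3, 23, 34), (u, 6, 15, w, 3, 28, 8)}
Apply σ_{G > 7}; surviving tuples: {(k, 10, 15, p, 1, 26, 12), (k, 10, 15, p, 12, 26, 12), (u, 22, 31, k, 14, 16, 37), (u, 22, 31, k, 14, 23, 34), (u, 22, 31, k, 14, 28, 8), (u, 22, 31, k, 3, 16, 37), (u, 22, 31, k, 3, 23, 34), (u, 22, 31, k, 3, 28, 8), (u, 28, 17, q, 14, 16, 37), (u, 28, 17, q, 14, 23, 34), (u, 28, 17, q, 14, 28, 8), (u, 28, 17, q, 3, 16, 37), (u, 28, 17, q, 3, 23, 34), (u, 28, 17, q, 3, 28, 8), (u, 36, 32, r, 14, 16, 37), (u, 36, 32, r, 14, 23, 34), (u, 36, 32, r, 14, 28, 8), (u, 36, 32, r, 3, 16, 37), (u, 36, 32, r, 3, 23, 34), (u, 36, 32, r, 3, 28, 8)}
Apply σ_{D ≥ C and E ≠ k}; surviving tuples: {(u, 22, 31, k, 14, 16, 37), (u, 22, 31, k, 14, 23, 34), (u, 22, 31, k, 3, 16, 37), (u, 22, 31, k, 3, 23, 34), (u, 28, 17, q, 14, 16, 37), (u, 28, 17, q, 14, 23, 34), (u, 28, 17, q, 3, 16, 37), (u, 28, 17, q, 3, 23, 34), (u, 36, 32, r, 14, 16, 37), (u, 36, 32, r, 14, 23, 34), (u, 36, 32, r, 3, 16, 37), (u, 36, 32, r, 3, 23, 34)}
Keep only column(s) G, F (6 duplicate(s) eliminated): {(22, 16), (22, 23), (28, 16), (28, 23), (36, 16), (36, 23)}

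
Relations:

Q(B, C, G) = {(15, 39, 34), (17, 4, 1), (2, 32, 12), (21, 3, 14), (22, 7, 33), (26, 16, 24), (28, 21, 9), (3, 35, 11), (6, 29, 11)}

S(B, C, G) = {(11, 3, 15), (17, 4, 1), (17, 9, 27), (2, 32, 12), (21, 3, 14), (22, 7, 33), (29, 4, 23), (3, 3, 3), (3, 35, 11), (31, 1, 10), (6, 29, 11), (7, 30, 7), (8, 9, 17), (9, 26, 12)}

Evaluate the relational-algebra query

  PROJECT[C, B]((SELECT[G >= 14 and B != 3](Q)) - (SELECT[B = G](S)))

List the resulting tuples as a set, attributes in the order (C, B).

Filtering on G >= 14 and B != 3 leaves {(15, 39, 34), (21, 3, 14), (22, 7, 33), (26, 16, 24)}.
Filtering on B = G leaves {(3, 3, 3), (7, 30, 7)}.
Set difference of the two operands is {(15, 39, 34), (21, 3, 14), (22, 7, 33), (26, 16, 24)}.
π_{C, B} gives {(16, 26), (3, 21), (39, 15), (7, 22)}.

{(16, 26), (3, 21), (39, 15), (7, 22)}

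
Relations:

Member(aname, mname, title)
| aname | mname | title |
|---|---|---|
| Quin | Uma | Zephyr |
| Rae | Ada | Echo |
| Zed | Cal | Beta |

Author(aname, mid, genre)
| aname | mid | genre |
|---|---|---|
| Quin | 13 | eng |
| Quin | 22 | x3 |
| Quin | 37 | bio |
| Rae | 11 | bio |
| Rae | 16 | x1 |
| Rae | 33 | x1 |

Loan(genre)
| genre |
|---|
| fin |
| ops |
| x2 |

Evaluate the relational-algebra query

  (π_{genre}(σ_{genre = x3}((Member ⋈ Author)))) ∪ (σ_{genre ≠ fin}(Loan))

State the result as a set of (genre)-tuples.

{ops, x2, x3}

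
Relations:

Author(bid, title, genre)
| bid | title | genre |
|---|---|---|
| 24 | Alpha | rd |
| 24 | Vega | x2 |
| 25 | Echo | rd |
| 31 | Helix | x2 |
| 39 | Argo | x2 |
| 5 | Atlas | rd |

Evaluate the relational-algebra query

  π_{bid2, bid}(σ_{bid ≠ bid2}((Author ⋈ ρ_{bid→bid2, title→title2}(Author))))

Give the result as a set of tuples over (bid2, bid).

ρ[bid→bid2, title→title2]: schema becomes (bid2, title2, genre); tuples unchanged.
Natural join on genre: {(24, Alpha, rd, 24, Alpha), (24, Alpha, rd, 25, Echo), (24, Alpha, rd, 5, Atlas), (24, Vega, x2, 24, Vega), (24, Vega, x2, 31, Helix), (24, Vega, x2, 39, Argo), (25, Echo, rd, 24, Alpha), (25, Echo, rd, 25, Echo), (25, Echo, rd, 5, Atlas), (31, Helix, x2, 24, Vega), (31, Helix, x2, 31, Helix), (31, Helix, x2, 39, Argo), (39, Argo, x2, 24, Vega), (39, Argo, x2, 31, Helix), (39, Argo, x2, 39, Argo), (5, Atlas, rd, 24, Alpha), (5, Atlas, rd, 25, Echo), (5, Atlas, rd, 5, Atlas)}
Filtering on bid ≠ bid2 leaves {(24, Alpha, rd, 25, Echo), (24, Alpha, rd, 5, Atlas), (24, Vega, x2, 31, Helix), (24, Vega, x2, 39, Argo), (25, Echo, rd, 24, Alpha), (25, Echo, rd, 5, Atlas), (31, Helix, x2, 24, Vega), (31, Helix, x2, 39, Argo), (39, Argo, x2, 24, Vega), (39, Argo, x2, 31, Helix), (5, Atlas, rd, 24, Alpha), (5, Atlas, rd, 25, Echo)}.
Projecting to bid2, bid: {(24, 25), (24, 31), (24, 39), (24, 5), (25, 24), (25, 5), (31, 24), (31, 39), (39, 24), (39, 31), (5, 24), (5, 25)}

{(24, 25), (24, 31), (24, 39), (24, 5), (25, 24), (25, 5), (31, 24), (31, 39), (39, 24), (39, 31), (5, 24), (5, 25)}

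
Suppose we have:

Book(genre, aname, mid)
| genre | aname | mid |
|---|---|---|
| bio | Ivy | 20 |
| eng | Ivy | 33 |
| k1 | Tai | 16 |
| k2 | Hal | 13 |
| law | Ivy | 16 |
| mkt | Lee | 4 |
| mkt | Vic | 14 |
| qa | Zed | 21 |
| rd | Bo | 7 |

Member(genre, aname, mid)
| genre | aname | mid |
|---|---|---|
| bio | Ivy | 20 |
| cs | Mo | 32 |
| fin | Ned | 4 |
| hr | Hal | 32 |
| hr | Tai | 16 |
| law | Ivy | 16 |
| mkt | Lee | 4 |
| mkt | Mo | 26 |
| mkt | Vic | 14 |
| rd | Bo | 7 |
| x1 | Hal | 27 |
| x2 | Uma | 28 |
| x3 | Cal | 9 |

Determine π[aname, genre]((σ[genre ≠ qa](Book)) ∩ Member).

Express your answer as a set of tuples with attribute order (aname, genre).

{(Bo, rd), (Ivy, bio), (Ivy, law), (Lee, mkt), (Vic, mkt)}

Apply σ_{genre ≠ qa}; surviving tuples: {(bio, Ivy, 20), (eng, Ivy, 33), (k1, Tai, 16), (k2, Hal, 13), (law, Ivy, 16), (mkt, Lee, 4), (mkt, Vic, 14), (rd, Bo, 7)}
Intersection: {(bio, Ivy, 20), (eng, Ivy, 33), (k1, Tai, 16), (k2, Hal, 13), (law, Ivy, 16), (mkt, Lee, 4), (mkt, Vic, 14), (rd, Bo, 7)} with {(bio, Ivy, 20), (cs, Mo, 32), (fin, Ned, 4), (hr, Hal, 32), (hr, Tai, 16), (law, Ivy, 16), (mkt, Lee, 4), (mkt, Mo, 26), (mkt, Vic, 14), (rd, Bo, 7), (x1, Hal, 27), (x2, Uma, 28), (x3, Cal, 9)} → {(bio, Ivy, 20), (law, Ivy, 16), (mkt, Lee, 4), (mkt, Vic, 14), (rd, Bo, 7)}
Keep only column(s) aname, genre: {(Bo, rd), (Ivy, bio), (Ivy, law), (Lee, mkt), (Vic, mkt)}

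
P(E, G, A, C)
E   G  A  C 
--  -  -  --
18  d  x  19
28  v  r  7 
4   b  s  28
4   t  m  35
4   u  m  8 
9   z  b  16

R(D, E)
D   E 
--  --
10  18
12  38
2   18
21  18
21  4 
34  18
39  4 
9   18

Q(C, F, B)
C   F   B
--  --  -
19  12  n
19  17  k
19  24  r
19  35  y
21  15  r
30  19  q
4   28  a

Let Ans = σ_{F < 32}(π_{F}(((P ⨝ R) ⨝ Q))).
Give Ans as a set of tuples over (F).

P ⋈ R (natural join on E): {(18, d, x, 19, 10), (18, d, x, 19, 2), (18, d, x, 19, 21), (18, d, x, 19, 34), (18, d, x, 19, 9), (4, b, s, 28, 21), (4, b, s, 28, 39), (4, t, m, 35, 21), (4, t, m, 35, 39), (4, u, m, 8, 21), (4, u, m, 8, 39)}
(P ⨝ R) ⋈ Q (natural join on C): {(18, d, x, 19, 10, 12, n), (18, d, x, 19, 10, 17, k), (18, d, x, 19, 10, 24, r), (18, d, x, 19, 10, 35, y), (18, d, x, 19, 2, 12, n), (18, d, x, 19, 2, 17, k), (18, d, x, 19, 2, 24, r), (18, d, x, 19, 2, 35, y), (18, d, x, 19, 21, 12, n), (18, d, x, 19, 21, 17, k), (18, d, x, 19, 21, 24, r), (18, d, x, 19, 21, 35, y), (18, d, x, 19, 34, 12, n), (18, d, x, 19, 34, 17, k), (18, d, x, 19, 34, 24, r), (18, d, x, 19, 34, 35, y), (18, d, x, 19, 9, 12, n), (18, d, x, 19, 9, 17, k), (18, d, x, 19, 9, 24, r), (18, d, x, 19, 9, 35, y)}
π[F]: project onto (F) (16 duplicate(s) eliminated) → {12, 17, 24, 35}
Apply σ_{F < 32}; surviving tuples: {12, 17, 24}

{12, 17, 24}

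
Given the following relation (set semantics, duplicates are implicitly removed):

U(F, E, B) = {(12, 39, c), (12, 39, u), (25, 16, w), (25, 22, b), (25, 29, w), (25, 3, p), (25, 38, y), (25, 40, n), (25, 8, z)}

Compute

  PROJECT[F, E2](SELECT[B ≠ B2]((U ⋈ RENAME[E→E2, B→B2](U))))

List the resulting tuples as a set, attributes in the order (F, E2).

{(12, 39), (25, 16), (25, 22), (25, 29), (25, 3), (25, 38), (25, 40), (25, 8)}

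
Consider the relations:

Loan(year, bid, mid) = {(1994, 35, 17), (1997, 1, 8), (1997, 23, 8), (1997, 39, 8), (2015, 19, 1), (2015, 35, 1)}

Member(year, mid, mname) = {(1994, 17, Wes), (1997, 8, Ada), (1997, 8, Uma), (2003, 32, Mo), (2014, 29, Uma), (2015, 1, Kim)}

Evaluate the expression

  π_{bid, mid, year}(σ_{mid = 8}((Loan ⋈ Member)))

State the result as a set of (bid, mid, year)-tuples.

Joining Loan and Member on year, mid yields {(1994, 35, 17, Wes), (1997, 1, 8, Ada), (1997, 1, 8, Uma), (1997, 23, 8, Ada), (1997, 23, 8, Uma), (1997, 39, 8, Ada), (1997, 39, 8, Uma), (2015, 19, 1, Kim), (2015, 35, 1, Kim)}.
Selection mid = 8: {(1997, 1, 8, Ada), (1997, 1, 8, Uma), (1997, 23, 8, Ada), (1997, 23, 8, Uma), (1997, 39, 8, Ada), (1997, 39, 8, Uma)}
Projecting to bid, mid, year (3 duplicate(s) eliminated): {(1, 8, 1997), (23, 8, 1997), (39, 8, 1997)}

{(1, 8, 1997), (23, 8, 1997), (39, 8, 1997)}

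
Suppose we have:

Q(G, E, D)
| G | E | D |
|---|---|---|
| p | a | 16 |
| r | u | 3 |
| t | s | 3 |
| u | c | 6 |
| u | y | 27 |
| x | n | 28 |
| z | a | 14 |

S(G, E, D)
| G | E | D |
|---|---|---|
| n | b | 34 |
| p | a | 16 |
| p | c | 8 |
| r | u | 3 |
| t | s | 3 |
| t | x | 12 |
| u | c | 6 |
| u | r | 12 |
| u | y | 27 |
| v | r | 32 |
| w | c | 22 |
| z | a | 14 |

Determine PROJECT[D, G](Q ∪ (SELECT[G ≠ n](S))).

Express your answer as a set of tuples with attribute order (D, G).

Selection G ≠ n: {(p, a, 16), (p, c, 8), (r, u, 3), (t, s, 3), (t, x, 12), (u, c, 6), (u, r, 12), (u, y, 27), (v, r, 32), (w, c, 22), (z, a, 14)}
Union: {(p, a, 16), (r, u, 3), (t, s, 3), (u, c, 6), (u, y, 27), (x, n, 28), (z, a, 14)} with {(p, a, 16), (p, c, 8), (r, u, 3), (t, s, 3), (t, x, 12), (u, c, 6), (u, r, 12), (u, y, 27), (v, r, 32), (w, c, 22), (z, a, 14)} → {(p, a, 16), (p, c, 8), (r, u, 3), (t, s, 3), (t, x, 12), (u, c, 6), (u, r, 12), (u, y, 27), (v, r, 32), (w, c, 22), (x, n, 28), (z, a, 14)}
Projecting to D, G: {(12, t), (12, u), (14, z), (16, p), (22, w), (27, u), (28, x), (3, r), (3, t), (32, v), (6, u), (8, p)}

{(12, t), (12, u), (14, z), (16, p), (22, w), (27, u), (28, x), (3, r), (3, t), (32, v), (6, u), (8, p)}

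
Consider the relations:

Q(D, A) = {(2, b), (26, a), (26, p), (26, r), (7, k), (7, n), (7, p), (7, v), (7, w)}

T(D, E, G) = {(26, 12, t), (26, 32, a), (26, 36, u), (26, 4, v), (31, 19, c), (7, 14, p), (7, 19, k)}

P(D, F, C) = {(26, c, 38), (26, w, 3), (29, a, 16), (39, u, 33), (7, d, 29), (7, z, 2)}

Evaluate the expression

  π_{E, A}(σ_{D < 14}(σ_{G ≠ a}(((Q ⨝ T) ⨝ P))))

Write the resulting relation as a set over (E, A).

{(14, k), (14, n), (14, p), (14, v), (14, w), (19, k), (19, n), (19, p), (19, v), (19, w)}

Q ⋈ T (natural join on D): {(26, a, 12, t), (26, a, 32, a), (26, a, 36, u), (26, a, 4, v), (26, p, 12, t), (26, p, 32, a), (26, p, 36, u), (26, p, 4, v), (26, r, 12, t), (26, r, 32, a), (26, r, 36, u), (26, r, 4, v), (7, k, 14, p), (7, k, 19, k), (7, n, 14, p), (7, n, 19, k), (7, p, 14, p), (7, p, 19, k), (7, v, 14, p), (7, v, 19, k), (7, w, 14, p), (7, w, 19, k)}
(Q ⨝ T) ⋈ P (natural join on D): {(26, a, 12, t, c, 38), (26, a, 12, t, w, 3), (26, a, 32, a, c, 38), (26, a, 32, a, w, 3), (26, a, 36, u, c, 38), (26, a, 36, u, w, 3), (26, a, 4, v, c, 38), (26, a, 4, v, w, 3), (26, p, 12, t, c, 38), (26, p, 12, t, w, 3), (26, p, 32, a, c, 38), (26, p, 32, a, w, 3), (26, p, 36, u, c, 38), (26, p, 36, u, w, 3), (26, p, 4, v, c, 38), (26, p, 4, v, w, 3), (26, r, 12, t, c, 38), (26, r, 12, t, w, 3), (26, r, 32, a, c, 38), (26, r, 32, a, w, 3), (26, r, 36, u, c, 38), (26, r, 36, u, w, 3), (26, r, 4, v, c, 38), (26, r, 4, v, w, 3), (7, k, 14, p, d, 29), (7, k, 14, p, z, 2), (7, k, 19, k, d, 29), (7, k, 19, k, z, 2), (7, n, 14, p, d, 29), (7, n, 14, p, z, 2), (7, n, 19, k, d, 29), (7, n, 19, k, z, 2), (7, p, 14, p, d, 29), (7, p, 14, p, z, 2), (7, p, 19, k, d, 29), (7, p, 19, k, z, 2), (7, v, 14, p, d, 29), (7, v, 14, p, z, 2), (7, v, 19, k, d, 29), (7, v, 19, k, z, 2), (7, w, 14, p, d, 29), (7, w, 14, p, z, 2), (7, w, 19, k, d, 29), (7, w, 19, k, z, 2)}
Apply σ_{G ≠ a}; surviving tuples: {(26, a, 12, t, c, 38), (26, a, 12, t, w, 3), (26, a, 36, u, c, 38), (26, a, 36, u, w, 3), (26, a, 4, v, c, 38), (26, a, 4, v, w, 3), (26, p, 12, t, c, 38), (26, p, 12, t, w, 3), (26, p, 36, u, c, 38), (26, p, 36, u, w, 3), (26, p, 4, v, c, 38), (26, p, 4, v, w, 3), (26, r, 12, t, c, 38), (26, r, 12, t, w, 3), (26, r, 36, u, c, 38), (26, r, 36, u, w, 3), (26, r, 4, v, c, 38), (26, r, 4, v, w, 3), (7, k, 14, p, d, 29), (7, k, 14, p, z, 2), (7, k, 19, k, d, 29), (7, k, 19, k, z, 2), (7, n, 14, p, d, 29), (7, n, 14, p, z, 2), (7, n, 19, k, d, 29), (7, n, 19, k, z, 2), (7, p, 14, p, d, 29), (7, p, 14, p, z, 2), (7, p, 19, k, d, 29), (7, p, 19, k, z, 2), (7, v, 14, p, d, 29), (7, v, 14, p, z, 2), (7, v, 19, k, d, 29), (7, v, 19, k, z, 2), (7, w, 14, p, d, 29), (7, w, 14, p, z, 2), (7, w, 19, k, d, 29), (7, w, 19, k, z, 2)}
Apply σ_{D < 14}; surviving tuples: {(7, k, 14, p, d, 29), (7, k, 14, p, z, 2), (7, k, 19, k, d, 29), (7, k, 19, k, z, 2), (7, n, 14, p, d, 29), (7, n, 14, p, z, 2), (7, n, 19, k, d, 29), (7, n, 19, k, z, 2), (7, p, 14, p, d, 29), (7, p, 14, p, z, 2), (7, p, 19, k, d, 29), (7, p, 19, k, z, 2), (7, v, 14, p, d, 29), (7, v, 14, p, z, 2), (7, v, 19, k, d, 29), (7, v, 19, k, z, 2), (7, w, 14, p, d, 29), (7, w, 14, p, z, 2), (7, w, 19, k, d, 29), (7, w, 19, k, z, 2)}
Keep only column(s) E, A (10 duplicate(s) eliminated): {(14, k), (14, n), (14, p), (14, v), (14, w), (19, k), (19, n), (19, p), (19, v), (19, w)}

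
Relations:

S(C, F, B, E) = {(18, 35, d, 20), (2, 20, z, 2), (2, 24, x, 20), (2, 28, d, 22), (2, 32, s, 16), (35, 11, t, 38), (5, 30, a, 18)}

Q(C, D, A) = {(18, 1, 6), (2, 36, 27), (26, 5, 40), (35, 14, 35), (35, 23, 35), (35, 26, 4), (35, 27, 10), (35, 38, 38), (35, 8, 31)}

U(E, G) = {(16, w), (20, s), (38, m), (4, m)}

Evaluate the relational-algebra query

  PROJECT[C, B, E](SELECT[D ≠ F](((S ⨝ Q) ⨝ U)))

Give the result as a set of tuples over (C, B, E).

{(18, d, 20), (2, s, 16), (2, x, 20), (35, t, 38)}

S ⋈ Q (natural join on C): {(18, 35, d, 20, 1, 6), (2, 20, z, 2, 36, 27), (2, 24, x, 20, 36, 27), (2, 28, d, 22, 36, 27), (2, 32, s, 16, 36, 27), (35, 11, t, 38, 14, 35), (35, 11, t, 38, 23, 35), (35, 11, t, 38, 26, 4), (35, 11, t, 38, 27, 10), (35, 11, t, 38, 38, 38), (35, 11, t, 38, 8, 31)}
(S ⨝ Q) ⋈ U (natural join on E): {(18, 35, d, 20, 1, 6, s), (2, 24, x, 20, 36, 27, s), (2, 32, s, 16, 36, 27, w), (35, 11, t, 38, 14, 35, m), (35, 11, t, 38, 23, 35, m), (35, 11, t, 38, 26, 4, m), (35, 11, t, 38, 27, 10, m), (35, 11, t, 38, 38, 38, m), (35, 11, t, 38, 8, 31, m)}
Filtering on D ≠ F leaves {(18, 35, d, 20, 1, 6, s), (2, 24, x, 20, 36, 27, s), (2, 32, s, 16, 36, 27, w), (35, 11, t, 38, 14, 35, m), (35, 11, t, 38, 23, 35, m), (35, 11, t, 38, 26, 4, m), (35, 11, t, 38, 27, 10, m), (35, 11, t, 38, 38, 38, m), (35, 11, t, 38, 8, 31, m)}.
π[C, B, E]: project onto (C, B, E) (5 duplicate(s) eliminated) → {(18, d, 20), (2, s, 16), (2, x, 20), (35, t, 38)}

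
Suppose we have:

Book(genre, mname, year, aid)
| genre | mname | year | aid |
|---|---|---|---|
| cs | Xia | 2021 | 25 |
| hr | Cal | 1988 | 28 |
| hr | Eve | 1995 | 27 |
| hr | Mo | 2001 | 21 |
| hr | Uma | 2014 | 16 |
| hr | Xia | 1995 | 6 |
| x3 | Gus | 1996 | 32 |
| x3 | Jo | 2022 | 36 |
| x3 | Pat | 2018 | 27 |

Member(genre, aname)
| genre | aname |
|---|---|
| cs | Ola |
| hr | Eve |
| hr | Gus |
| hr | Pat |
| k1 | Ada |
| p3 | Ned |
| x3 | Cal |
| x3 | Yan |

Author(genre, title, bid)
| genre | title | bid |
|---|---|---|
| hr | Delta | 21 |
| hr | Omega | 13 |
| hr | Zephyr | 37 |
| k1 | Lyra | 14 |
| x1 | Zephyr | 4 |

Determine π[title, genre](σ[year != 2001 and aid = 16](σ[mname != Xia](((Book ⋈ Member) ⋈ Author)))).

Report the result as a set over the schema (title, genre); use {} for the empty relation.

Joining Book and Member on genre yields {(cs, Xia, 2021, 25, Ola), (hr, Cal, 1988, 28, Eve), (hr, Cal, 1988, 28, Gus), (hr, Cal, 1988, 28, Pat), (hr, Eve, 1995, 27, Eve), (hr, Eve, 1995, 27, Gus), (hr, Eve, 1995, 27, Pat), (hr, Mo, 2001, 21, Eve), (hr, Mo, 2001, 21, Gus), (hr, Mo, 2001, 21, Pat), (hr, Uma, 2014, 16, Eve), (hr, Uma, 2014, 16, Gus), (hr, Uma, 2014, 16, Pat), (hr, Xia, 1995, 6, Eve), (hr, Xia, 1995, 6, Gus), (hr, Xia, 1995, 6, Pat), (x3, Gus, 1996, 32, Cal), (x3, Gus, 1996, 32, Yan), (x3, Jo, 2022, 36, Cal), (x3, Jo, 2022, 36, Yan), (x3, Pat, 2018, 27, Cal), (x3, Pat, 2018, 27, Yan)}.
Joining (Book ⋈ Member) and Author on genre yields {(hr, Cal, 1988, 28, Eve, Delta, 21), (hr, Cal, 1988, 28, Eve, Omega, 13), (hr, Cal, 1988, 28, Eve, Zephyr, 37), (hr, Cal, 1988, 28, Gus, Delta, 21), (hr, Cal, 1988, 28, Gus, Omega, 13), (hr, Cal, 1988, 28, Gus, Zephyr, 37), (hr, Cal, 1988, 28, Pat, Delta, 21), (hr, Cal, 1988, 28, Pat, Omega, 13), (hr, Cal, 1988, 28, Pat, Zephyr, 37), (hr, Eve, 1995, 27, Eve, Delta, 21), (hr, Eve, 1995, 27, Eve, Omega, 13), (hr, Eve, 1995, 27, Eve, Zephyr, 37), (hr, Eve, 1995, 27, Gus, Delta, 21), (hr, Eve, 1995, 27, Gus, Omega, 13), (hr, Eve, 1995, 27, Gus, Zephyr, 37), (hr, Eve, 1995, 27, Pat, Delta, 21), (hr, Eve, 1995, 27, Pat, Omega, 13), (hr, Eve, 1995, 27, Pat, Zephyr, 37), (hr, Mo, 2001, 21, Eve, Delta, 21), (hr, Mo, 2001, 21, Eve, Omega, 13), (hr, Mo, 2001, 21, Eve, Zephyr, 37), (hr, Mo, 2001, 21, Gus, Delta, 21), (hr, Mo, 2001, 21, Gus, Omega, 13), (hr, Mo, 2001, 21, Gus, Zephyr, 37), (hr, Mo, 2001, 21, Pat, Delta, 21), (hr, Mo, 2001, 21, Pat, Omega, 13), (hr, Mo, 2001, 21, Pat, Zephyr, 37), (hr, Uma, 2014, 16, Eve, Delta, 21), (hr, Uma, 2014, 16, Eve, Omega, 13), (hr, Uma, 2014, 16, Eve, Zephyr, 37), (hr, Uma, 2014, 16, Gus, Delta, 21), (hr, Uma, 2014, 16, Gus, Omega, 13), (hr, Uma, 2014, 16, Gus, Zephyr, 37), (hr, Uma, 2014, 16, Pat, Delta, 21), (hr, Uma, 2014, 16, Pat, Omega, 13), (hr, Uma, 2014, 16, Pat, Zephyr, 37), (hr, Xia, 1995, 6, Eve, Delta, 21), (hr, Xia, 1995, 6, Eve, Omega, 13), (hr, Xia, 1995, 6, Eve, Zephyr, 37), (hr, Xia, 1995, 6, Gus, Delta, 21), (hr, Xia, 1995, 6, Gus, Omega, 13), (hr, Xia, 1995, 6, Gus, Zephyr, 37), (hr, Xia, 1995, 6, Pat, Delta, 21), (hr, Xia, 1995, 6, Pat, Omega, 13), (hr, Xia, 1995, 6, Pat, Zephyr, 37)}.
σ[mname != Xia]: keep tuples satisfying mname != Xia → {(hr, Cal, 1988, 28, Eve, Delta, 21), (hr, Cal, 1988, 28, Eve, Omega, 13), (hr, Cal, 1988, 28, Eve, Zephyr, 37), (hr, Cal, 1988, 28, Gus, Delta, 21), (hr, Cal, 1988, 28, Gus, Omega, 13), (hr, Cal, 1988, 28, Gus, Zephyr, 37), (hr, Cal, 1988, 28, Pat, Delta, 21), (hr, Cal, 1988, 28, Pat, Omega, 13), (hr, Cal, 1988, 28, Pat, Zephyr, 37), (hr, Eve, 1995, 27, Eve, Delta, 21), (hr, Eve, 1995, 27, Eve, Omega, 13), (hr, Eve, 1995, 27, Eve, Zephyr, 37), (hr, Eve, 1995, 27, Gus, Delta, 21), (hr, Eve, 1995, 27, Gus, Omega, 13), (hr, Eve, 1995, 27, Gus, Zephyr, 37), (hr, Eve, 1995, 27, Pat, Delta, 21), (hr, Eve, 1995, 27, Pat, Omega, 13), (hr, Eve, 1995, 27, Pat, Zephyr, 37), (hr, Mo, 2001, 21, Eve, Delta, 21), (hr, Mo, 2001, 21, Eve, Omega, 13), (hr, Mo, 2001, 21, Eve, Zephyr, 37), (hr, Mo, 2001, 21, Gus, Delta, 21), (hr, Mo, 2001, 21, Gus, Omega, 13), (hr, Mo, 2001, 21, Gus, Zephyr, 37), (hr, Mo, 2001, 21, Pat, Delta, 21), (hr, Mo, 2001, 21, Pat, Omega, 13), (hr, Mo, 2001, 21, Pat, Zephyr, 37), (hr, Uma, 2014, 16, Eve, Delta, 21), (hr, Uma, 2014, 16, Eve, Omega, 13), (hr, Uma, 2014, 16, Eve, Zephyr, 37), (hr, Uma, 2014, 16, Gus, Delta, 21), (hr, Uma, 2014, 16, Gus, Omega, 13), (hr, Uma, 2014, 16, Gus, Zephyr, 37), (hr, Uma, 2014, 16, Pat, Delta, 21), (hr, Uma, 2014, 16, Pat, Omega, 13), (hr, Uma, 2014, 16, Pat, Zephyr, 37)}
σ[year != 2001 and aid = 16]: keep tuples satisfying year != 2001 and aid = 16 → {(hr, Uma, 2014, 16, Eve, Delta, 21), (hr, Uma, 2014, 16, Eve, Omega, 13), (hr, Uma, 2014, 16, Eve, Zephyr, 37), (hr, Uma, 2014, 16, Gus, Delta, 21), (hr, Uma, 2014, 16, Gus, Omega, 13), (hr, Uma, 2014, 16, Gus, Zephyr, 37), (hr, Uma, 2014, 16, Pat, Delta, 21), (hr, Uma, 2014, 16, Pat, Omega, 13), (hr, Uma, 2014, 16, Pat, Zephyr, 37)}
Keep only column(s) title, genre (6 duplicate(s) eliminated): {(Delta, hr), (Omega, hr), (Zephyr, hr)}

{(Delta, hr), (Omega, hr), (Zephyr, hr)}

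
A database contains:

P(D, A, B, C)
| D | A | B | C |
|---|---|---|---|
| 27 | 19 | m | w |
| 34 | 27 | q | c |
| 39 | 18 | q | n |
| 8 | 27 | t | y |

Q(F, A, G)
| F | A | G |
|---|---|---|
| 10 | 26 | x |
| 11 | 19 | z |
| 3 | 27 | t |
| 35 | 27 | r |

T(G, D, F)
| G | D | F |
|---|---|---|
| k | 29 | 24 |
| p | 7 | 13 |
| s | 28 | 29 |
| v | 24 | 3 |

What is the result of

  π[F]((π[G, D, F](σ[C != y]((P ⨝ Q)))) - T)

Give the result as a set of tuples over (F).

Joining P and Q on A yields {(27, 19, m, w, 11, z), (34, 27, q, c, 3, t), (34, 27, q, c, 35, r), (8, 27, t, y, 3, t), (8, 27, t, y, 35, r)}.
Apply σ_{C != y}; surviving tuples: {(27, 19, m, w, 11, z), (34, 27, q, c, 3, t), (34, 27, q, c, 35, r)}
π[G, D, F]: project onto (G, D, F) → {(r, 34, 35), (t, 34, 3), (z, 27, 11)}
Difference: {(r, 34, 35), (t, 34, 3), (z, 27, 11)} with {(k, 29, 24), (p, 7, 13), (s, 28, 29), (v, 24, 3)} → {(r, 34, 35), (t, 34, 3), (z, 27, 11)}
π[F]: project onto (F) → {11, 3, 35}

{11, 3, 35}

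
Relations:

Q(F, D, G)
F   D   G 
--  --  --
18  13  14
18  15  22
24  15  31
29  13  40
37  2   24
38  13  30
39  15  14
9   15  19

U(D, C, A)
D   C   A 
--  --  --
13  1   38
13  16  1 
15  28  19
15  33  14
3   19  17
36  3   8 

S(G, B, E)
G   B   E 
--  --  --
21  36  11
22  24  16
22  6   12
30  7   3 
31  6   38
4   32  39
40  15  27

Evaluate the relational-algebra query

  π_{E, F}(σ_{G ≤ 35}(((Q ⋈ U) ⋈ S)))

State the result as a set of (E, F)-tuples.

Natural join on D: {(18, 13, 14, 1, 38), (18, 13, 14, 16, 1), (18, 15, 22, 28, 19), (18, 15, 22, 33, 14), (24, 15, 31, 28, 19), (24, 15, 31, 33, 14), (29, 13, 40, 1, 38), (29, 13, 40, 16, 1), (38, 13, 30, 1, 38), (38, 13, 30, 16, 1), (39, 15, 14, 28, 19), (39, 15, 14, 33, 14), (9, 15, 19, 28, 19), (9, 15, 19, 33, 14)}
Natural join on G: {(18, 15, 22, 28, 19, 24, 16), (18, 15, 22, 28, 19, 6, 12), (18, 15, 22, 33, 14, 24, 16), (18, 15, 22, 33, 14, 6, 12), (24, 15, 31, 28, 19, 6, 38), (24, 15, 31, 33, 14, 6, 38), (29, 13, 40, 1, 38, 15, 27), (29, 13, 40, 16, 1, 15, 27), (38, 13, 30, 1, 38, 7, 3), (38, 13, 30, 16, 1, 7, 3)}
Filtering on G ≤ 35 leaves {(18, 15, 22, 28, 19, 24, 16), (18, 15, 22, 28, 19, 6, 12), (18, 15, 22, 33, 14, 24, 16), (18, 15, 22, 33, 14, 6, 12), (24, 15, 31, 28, 19, 6, 38), (24, 15, 31, 33, 14, 6, 38), (38, 13, 30, 1, 38, 7, 3), (38, 13, 30, 16, 1, 7, 3)}.
π[E, F]: project onto (E, F) (4 duplicate(s) eliminated) → {(12, 18), (16, 18), (3, 38), (38, 24)}

{(12, 18), (16, 18), (3, 38), (38, 24)}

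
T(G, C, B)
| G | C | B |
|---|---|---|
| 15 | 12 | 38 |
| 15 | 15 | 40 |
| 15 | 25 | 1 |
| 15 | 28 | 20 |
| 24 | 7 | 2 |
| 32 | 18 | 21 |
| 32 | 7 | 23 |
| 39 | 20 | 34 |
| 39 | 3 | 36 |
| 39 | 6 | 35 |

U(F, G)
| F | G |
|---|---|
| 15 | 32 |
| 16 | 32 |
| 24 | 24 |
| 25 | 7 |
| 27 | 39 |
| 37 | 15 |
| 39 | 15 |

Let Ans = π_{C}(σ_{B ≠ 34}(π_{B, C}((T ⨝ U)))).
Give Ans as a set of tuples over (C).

{12, 15, 18, 25, 28, 3, 6, 7}

Joining T and U on G yields {(15, 12, 38, 37), (15, 12, 38, 39), (15, 15, 40, 37), (15, 15, 40, 39), (15, 25, 1, 37), (15, 25, 1, 39), (15, 28, 20, 37), (15, 28, 20, 39), (24, 7, 2, 24), (32, 18, 21, 15), (32, 18, 21, 16), (32, 7, 23, 15), (32, 7, 23, 16), (39, 20, 34, 27), (39, 3, 36, 27), (39, 6, 35, 27)}.
Keep only column(s) B, C (6 duplicate(s) eliminated): {(1, 25), (2, 7), (20, 28), (21, 18), (23, 7), (34, 20), (35, 6), (36, 3), (38, 12), (40, 15)}
Selection B ≠ 34: {(1, 25), (2, 7), (20, 28), (21, 18), (23, 7), (35, 6), (36, 3), (38, 12), (40, 15)}
Keep only column(s) C (1 duplicate(s) eliminated): {12, 15, 18, 25, 28, 3, 6, 7}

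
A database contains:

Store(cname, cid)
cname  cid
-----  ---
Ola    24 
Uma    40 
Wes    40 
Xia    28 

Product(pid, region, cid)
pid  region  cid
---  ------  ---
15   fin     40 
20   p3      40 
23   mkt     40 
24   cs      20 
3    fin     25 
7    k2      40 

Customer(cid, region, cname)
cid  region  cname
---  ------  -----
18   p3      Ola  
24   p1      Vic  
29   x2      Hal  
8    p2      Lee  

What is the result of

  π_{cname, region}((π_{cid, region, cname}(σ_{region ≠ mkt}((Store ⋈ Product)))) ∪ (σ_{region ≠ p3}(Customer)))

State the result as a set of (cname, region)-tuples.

{(Hal, x2), (Lee, p2), (Uma, fin), (Uma, k2), (Uma, p3), (Vic, p1), (Wes, fin), (Wes, k2), (Wes, p3)}

Joining Store and Product on cid yields {(Uma, 40, 15, fin), (Uma, 40, 20, p3), (Uma, 40, 23, mkt), (Uma, 40, 7, k2), (Wes, 40, 15, fin), (Wes, 40, 20, p3), (Wes, 40, 23, mkt), (Wes, 40, 7, k2)}.
Apply σ_{region ≠ mkt}; surviving tuples: {(Uma, 40, 15, fin), (Uma, 40, 20, p3), (Uma, 40, 7, k2), (Wes, 40, 15, fin), (Wes, 40, 20, p3), (Wes, 40, 7, k2)}
Projecting to cid, region, cname: {(40, fin, Uma), (40, fin, Wes), (40, k2, Uma), (40, k2, Wes), (40, p3, Uma), (40, p3, Wes)}
Apply σ_{region ≠ p3}; surviving tuples: {(24, p1, Vic), (29, x2, Hal), (8, p2, Lee)}
Taking the union: {(24, p1, Vic), (29, x2, Hal), (40, fin, Uma), (40, fin, Wes), (40, k2, Uma), (40, k2, Wes), (40, p3, Uma), (40, p3, Wes), (8, p2, Lee)}
Projecting to cname, region: {(Hal, x2), (Lee, p2), (Uma, fin), (Uma, k2), (Uma, p3), (Vic, p1), (Wes, fin), (Wes, k2), (Wes, p3)}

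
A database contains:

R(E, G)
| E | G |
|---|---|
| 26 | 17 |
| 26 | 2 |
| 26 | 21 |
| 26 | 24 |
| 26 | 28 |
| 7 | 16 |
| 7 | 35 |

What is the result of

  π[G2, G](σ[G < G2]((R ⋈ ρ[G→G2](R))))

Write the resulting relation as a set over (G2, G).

{(17, 2), (21, 17), (21, 2), (24, 17), (24, 2), (24, 21), (28, 17), (28, 2), (28, 21), (28, 24), (35, 16)}

ρ[G→G2]: schema becomes (E, G2); tuples unchanged.
Natural join on E: {(26, 17, 17), (26, 17, 2), (26, 17, 21), (26, 17, 24), (26, 17, 28), (26, 2, 17), (26, 2, 2), (26, 2, 21), (26, 2, 24), (26, 2, 28), (26, 21, 17), (26, 21, 2), (26, 21, 21), (26, 21, 24), (26, 21, 28), (26, 24, 17), (26, 24, 2), (26, 24, 21), (26, 24, 24), (26, 24, 28), (26, 28, 17), (26, 28, 2), (26, 28, 21), (26, 28, 24), (26, 28, 28), (7, 16, 16), (7, 16, 35), (7, 35, 16), (7, 35, 35)}
Selection G < G2: {(26, 17, 21), (26, 17, 24), (26, 17, 28), (26, 2, 17), (26, 2, 21), (26, 2, 24), (26, 2, 28), (26, 21, 24), (26, 21, 28), (26, 24, 28), (7, 16, 35)}
Projecting to G2, G: {(17, 2), (21, 17), (21, 2), (24, 17), (24, 2), (24, 21), (28, 17), (28, 2), (28, 21), (28, 24), (35, 16)}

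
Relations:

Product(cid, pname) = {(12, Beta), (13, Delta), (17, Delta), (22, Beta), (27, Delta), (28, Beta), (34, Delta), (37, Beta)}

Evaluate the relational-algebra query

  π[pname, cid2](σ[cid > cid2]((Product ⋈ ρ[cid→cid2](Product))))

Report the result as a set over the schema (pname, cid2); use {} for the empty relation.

{(Beta, 12), (Beta, 22), (Beta, 28), (Delta, 13), (Delta, 17), (Delta, 27)}

ρ[cid→cid2]: schema becomes (cid2, pname); tuples unchanged.
Product ⋈ ρ[cid→cid2](Product) (natural join on pname): {(12, Beta, 12), (12, Beta, 22), (12, Beta, 28), (12, Beta, 37), (13, Delta, 13), (13, Delta, 17), (13, Delta, 27), (13, Delta, 34), (17, Delta, 13), (17, Delta, 17), (17, Delta, 27), (17, Delta, 34), (22, Beta, 12), (22, Beta, 22), (22, Beta, 28), (22, Beta, 37), (27, Delta, 13), (27, Delta, 17), (27, Delta, 27), (27, Delta, 34), (28, Beta, 12), (28, Beta, 22), (28, Beta, 28), (28, Beta, 37), (34, Delta, 13), (34, Delta, 17), (34, Delta, 27), (34, Delta, 34), (37, Beta, 12), (37, Beta, 22), (37, Beta, 28), (37, Beta, 37)}
Filtering on cid > cid2 leaves {(17, Delta, 13), (22, Beta, 12), (27, Delta, 13), (27, Delta, 17), (28, Beta, 12), (28, Beta, 22), (34, Delta, 13), (34, Delta, 17), (34, Delta, 27), (37, Beta, 12), (37, Beta, 22), (37, Beta, 28)}.
π_{pname, cid2} gives {(Beta, 12), (Beta, 22), (Beta, 28), (Delta, 13), (Delta, 17), (Delta, 27)} (6 duplicate(s) eliminated).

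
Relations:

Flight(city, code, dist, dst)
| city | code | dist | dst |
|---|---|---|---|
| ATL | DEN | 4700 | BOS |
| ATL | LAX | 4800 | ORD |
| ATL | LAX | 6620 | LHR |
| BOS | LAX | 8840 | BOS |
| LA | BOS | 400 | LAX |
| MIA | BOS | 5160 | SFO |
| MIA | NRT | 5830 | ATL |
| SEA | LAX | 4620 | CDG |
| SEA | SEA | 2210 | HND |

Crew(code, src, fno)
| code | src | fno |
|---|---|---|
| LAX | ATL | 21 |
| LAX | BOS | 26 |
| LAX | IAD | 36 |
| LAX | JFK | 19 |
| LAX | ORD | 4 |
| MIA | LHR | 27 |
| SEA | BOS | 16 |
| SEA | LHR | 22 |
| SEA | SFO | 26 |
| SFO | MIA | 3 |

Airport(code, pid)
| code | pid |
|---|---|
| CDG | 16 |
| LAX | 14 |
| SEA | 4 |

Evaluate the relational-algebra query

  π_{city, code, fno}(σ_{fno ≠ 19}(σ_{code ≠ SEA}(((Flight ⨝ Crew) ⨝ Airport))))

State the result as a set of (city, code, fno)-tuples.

{(ATL, LAX, 21), (ATL, LAX, 26), (ATL, LAX, 36), (ATL, LAX, 4), (BOS, LAX, 21), (BOS, LAX, 26), (BOS, LAX, 36), (BOS, LAX, 4), (SEA, LAX, 21), (SEA, LAX, 26), (SEA, LAX, 36), (SEA, LAX, 4)}

Natural join on code: {(ATL, LAX, 4800, ORD, ATL, 21), (ATL, LAX, 4800, ORD, BOS, 26), (ATL, LAX, 4800, ORD, IAD, 36), (ATL, LAX, 4800, ORD, JFK, 19), (ATL, LAX, 4800, ORD, ORD, 4), (ATL, LAX, 6620, LHR, ATL, 21), (ATL, LAX, 6620, LHR, BOS, 26), (ATL, LAX, 6620, LHR, IAD, 36), (ATL, LAX, 6620, LHR, JFK, 19), (ATL, LAX, 6620, LHR, ORD, 4), (BOS, LAX, 8840, BOS, ATL, 21), (BOS, LAX, 8840, BOS, BOS, 26), (BOS, LAX, 8840, BOS, IAD, 36), (BOS, LAX, 8840, BOS, JFK, 19), (BOS, LAX, 8840, BOS, ORD, 4), (SEA, LAX, 4620, CDG, ATL, 21), (SEA, LAX, 4620, CDG, BOS, 26), (SEA, LAX, 4620, CDG, IAD, 36), (SEA, LAX, 4620, CDG, JFK, 19), (SEA, LAX, 4620, CDG, ORD, 4), (SEA, SEA, 2210, HND, BOS, 16), (SEA, SEA, 2210, HND, LHR, 22), (SEA, SEA, 2210, HND, SFO, 26)}
Natural join on code: {(ATL, LAX, 4800, ORD, ATL, 21, 14), (ATL, LAX, 4800, ORD, BOS, 26, 14), (ATL, LAX, 4800, ORD, IAD, 36, 14), (ATL, LAX, 4800, ORD, JFK, 19, 14), (ATL, LAX, 4800, ORD, ORD, 4, 14), (ATL, LAX, 6620, LHR, ATL, 21, 14), (ATL, LAX, 6620, LHR, BOS, 26, 14), (ATL, LAX, 6620, LHR, IAD, 36, 14), (ATL, LAX, 6620, LHR, JFK, 19, 14), (ATL, LAX, 6620, LHR, ORD, 4, 14), (BOS, LAX, 8840, BOS, ATL, 21, 14), (BOS, LAX, 8840, BOS, BOS, 26, 14), (BOS, LAX, 8840, BOS, IAD, 36, 14), (BOS, LAX, 8840, BOS, JFK, 19, 14), (BOS, LAX, 8840, BOS, ORD, 4, 14), (SEA, LAX, 4620, CDG, ATL, 21, 14), (SEA, LAX, 4620, CDG, BOS, 26, 14), (SEA, LAX, 4620, CDG, IAD, 36, 14), (SEA, LAX, 4620, CDG, JFK, 19, 14), (SEA, LAX, 4620, CDG, ORD, 4, 14), (SEA, SEA, 2210, HND, BOS, 16, 4), (SEA, SEA, 2210, HND, LHR, 22, 4), (SEA, SEA, 2210, HND, SFO, 26, 4)}
Filtering on code ≠ SEA leaves {(ATL, LAX, 4800, ORD, ATL, 21, 14), (ATL, LAX, 4800, ORD, BOS, 26, 14), (ATL, LAX, 4800, ORD, IAD, 36, 14), (ATL, LAX, 4800, ORD, JFK, 19, 14), (ATL, LAX, 4800, ORD, ORD, 4, 14), (ATL, LAX, 6620, LHR, ATL, 21, 14), (ATL, LAX, 6620, LHR, BOS, 26, 14), (ATL, LAX, 6620, LHR, IAD, 36, 14), (ATL, LAX, 6620, LHR, JFK, 19, 14), (ATL, LAX, 6620, LHR, ORD, 4, 14), (BOS, LAX, 8840, BOS, ATL, 21, 14), (BOS, LAX, 8840, BOS, BOS, 26, 14), (BOS, LAX, 8840, BOS, IAD, 36, 14), (BOS, LAX, 8840, BOS, JFK, 19, 14), (BOS, LAX, 8840, BOS, ORD, 4, 14), (SEA, LAX, 4620, CDG, ATL, 21, 14), (SEA, LAX, 4620, CDG, BOS, 26, 14), (SEA, LAX, 4620, CDG, IAD, 36, 14), (SEA, LAX, 4620, CDG, JFK, 19, 14), (SEA, LAX, 4620, CDG, ORD, 4, 14)}.
Filtering on fno ≠ 19 leaves {(ATL, LAX, 4800, ORD, ATL, 21, 14), (ATL, LAX, 4800, ORD, BOS, 26, 14), (ATL, LAX, 4800, ORD, IAD, 36, 14), (ATL, LAX, 4800, ORD, ORD, 4, 14), (ATL, LAX, 6620, LHR, ATL, 21, 14), (ATL, LAX, 6620, LHR, BOS, 26, 14), (ATL, LAX, 6620, LHR, IAD, 36, 14), (ATL, LAX, 6620, LHR, ORD, 4, 14), (BOS, LAX, 8840, BOS, ATL, 21, 14), (BOS, LAX, 8840, BOS, BOS, 26, 14), (BOS, LAX, 8840, BOS, IAD, 36, 14), (BOS, LAX, 8840, BOS, ORD, 4, 14), (SEA, LAX, 4620, CDG, ATL, 21, 14), (SEA, LAX, 4620, CDG, BOS, 26, 14), (SEA, LAX, 4620, CDG, IAD, 36, 14), (SEA, LAX, 4620, CDG, ORD, 4, 14)}.
Keep only column(s) city, code, fno (4 duplicate(s) eliminated): {(ATL, LAX, 21), (ATL, LAX, 26), (ATL, LAX, 36), (ATL, LAX, 4), (BOS, LAX, 21), (BOS, LAX, 26), (BOS, LAX, 36), (BOS, LAX, 4), (SEA, LAX, 21), (SEA, LAX, 26), (SEA, LAX, 36), (SEA, LAX, 4)}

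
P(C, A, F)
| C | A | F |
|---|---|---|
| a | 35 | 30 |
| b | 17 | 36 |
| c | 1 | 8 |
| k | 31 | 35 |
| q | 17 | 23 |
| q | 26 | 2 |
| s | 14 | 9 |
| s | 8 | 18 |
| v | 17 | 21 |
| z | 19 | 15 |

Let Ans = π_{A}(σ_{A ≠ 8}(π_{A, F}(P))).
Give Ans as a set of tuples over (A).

Keep only column(s) A, F: {(1, 8), (14, 9), (17, 21), (17, 23), (17, 36), (19, 15), (26, 2), (31, 35), (35, 30), (8, 18)}
σ[A ≠ 8]: keep tuples satisfying A ≠ 8 → {(1, 8), (14, 9), (17, 21), (17, 23), (17, 36), (19, 15), (26, 2), (31, 35), (35, 30)}
Keep only column(s) A (2 duplicate(s) eliminated): {1, 14, 17, 19, 26, 31, 35}

{1, 14, 17, 19, 26, 31, 35}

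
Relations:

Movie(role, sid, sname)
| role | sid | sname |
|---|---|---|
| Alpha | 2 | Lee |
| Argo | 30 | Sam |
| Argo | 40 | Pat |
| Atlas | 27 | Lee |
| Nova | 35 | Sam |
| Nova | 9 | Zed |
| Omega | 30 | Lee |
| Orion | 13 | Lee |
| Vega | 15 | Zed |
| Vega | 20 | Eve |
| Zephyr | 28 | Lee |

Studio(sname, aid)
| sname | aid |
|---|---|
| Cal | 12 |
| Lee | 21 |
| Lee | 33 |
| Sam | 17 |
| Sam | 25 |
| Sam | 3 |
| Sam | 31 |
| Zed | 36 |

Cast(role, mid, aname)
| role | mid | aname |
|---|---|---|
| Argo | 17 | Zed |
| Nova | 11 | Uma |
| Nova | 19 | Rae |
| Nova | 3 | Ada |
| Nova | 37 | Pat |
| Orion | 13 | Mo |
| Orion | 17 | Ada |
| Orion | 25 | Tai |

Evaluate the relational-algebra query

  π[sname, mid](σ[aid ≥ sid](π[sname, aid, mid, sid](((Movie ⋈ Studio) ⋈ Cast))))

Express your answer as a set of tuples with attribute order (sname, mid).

Natural join on sname: {(Alpha, 2, Lee, 21), (Alpha, 2, Lee, 33), (Argo, 30, Sam, 17), (Argo, 30, Sam, 25), (Argo, 30, Sam, 3), (Argo, 30, Sam, 31), (Atlas, 27, Lee, 21), (Atlas, 27, Lee, 33), (Nova, 35, Sam, 17), (Nova, 35, Sam, 25), (Nova, 35, Sam, 3), (Nova, 35, Sam, 31), (Nova, 9, Zed, 36), (Omega, 30, Lee, 21), (Omega, 30, Lee, 33), (Orion, 13, Lee, 21), (Orion, 13, Lee, 33), (Vega, 15, Zed, 36), (Zephyr, 28, Lee, 21), (Zephyr, 28, Lee, 33)}
Natural join on role: {(Argo, 30, Sam, 17, 17, Zed), (Argo, 30, Sam, 25, 17, Zed), (Argo, 30, Sam, 3, 17, Zed), (Argo, 30, Sam, 31, 17, Zed), (Nova, 35, Sam, 17, 11, Uma), (Nova, 35, Sam, 17, 19, Rae), (Nova, 35, Sam, 17, 3, Ada), (Nova, 35, Sam, 17, 37, Pat), (Nova, 35, Sam, 25, 11, Uma), (Nova, 35, Sam, 25, 19, Rae), (Nova, 35, Sam, 25, 3, Ada), (Nova, 35, Sam, 25, 37, Pat), (Nova, 35, Sam, 3, 11, Uma), (Nova, 35, Sam, 3, 19, Rae), (Nova, 35, Sam, 3, 3, Ada), (Nova, 35, Sam, 3, 37, Pat), (Nova, 35, Sam, 31, 11, Uma), (Nova, 35, Sam, 31, 19, Rae), (Nova, 35, Sam, 31, 3, Ada), (Nova, 35, Sam, 31, 37, Pat), (Nova, 9, Zed, 36, 11, Uma), (Nova, 9, Zed, 36, 19, Rae), (Nova, 9, Zed, 36, 3, Ada), (Nova, 9, Zed, 36, 37, Pat), (Orion, 13, Lee, 21, 13, Mo), (Orion, 13, Lee, 21, 17, Ada), (Orion, 13, Lee, 21, 25, Tai), (Orion, 13, Lee, 33, 13, Mo), (Orion, 13, Lee, 33, 17, Ada), (Orion, 13, Lee, 33, 25, Tai)}
Projecting to sname, aid, mid, sid: {(Lee, 21, 13, 13), (Lee, 21, 17, 13), (Lee, 21, 25, 13), (Lee, 33, 13, 13), (Lee, 33, 17, 13), (Lee, 33, 25, 13), (Sam, 17, 11, 35), (Sam, 17, 17, 30), (Sam, 17, 19, 35), (Sam, 17, 3, 35), (Sam, 17, 37, 35), (Sam, 25, 11, 35), (Sam, 25, 17, 30), (Sam, 25, 19, 35), (Sam, 25, 3, 35), (Sam, 25, 37, 35), (Sam, 3, 11, 35), (Sam, 3, 17, 30), (Sam, 3, 19, 35), (Sam, 3, 3, 35), (Sam, 3, 37, 35), (Sam, 31, 11, 35), (Sam, 31, 17, 30), (Sam, 31, 19, 35), (Sam, 31, 3, 35), (Sam, 31, 37, 35), (Zed, 36, 11, 9), (Zed, 36, 19, 9), (Zed, 36, 3, 9), (Zed, 36, 37, 9)}
Apply σ_{aid ≥ sid}; surviving tuples: {(Lee, 21, 13, 13), (Lee, 21, 17, 13), (Lee, 21, 25, 13), (Lee, 33, 13, 13), (Lee, 33, 17, 13), (Lee, 33, 25, 13), (Sam, 31, 17, 30), (Zed, 36, 11, 9), (Zed, 36, 19, 9), (Zed, 36, 3, 9), (Zed, 36, 37, 9)}
Projecting to sname, mid (3 duplicate(s) eliminated): {(Lee, 13), (Lee, 17), (Lee, 25), (Sam, 17), (Zed, 11), (Zed, 19), (Zed, 3), (Zed, 37)}

{(Lee, 13), (Lee, 17), (Lee, 25), (Sam, 17), (Zed, 11), (Zed, 19), (Zed, 3), (Zed, 37)}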